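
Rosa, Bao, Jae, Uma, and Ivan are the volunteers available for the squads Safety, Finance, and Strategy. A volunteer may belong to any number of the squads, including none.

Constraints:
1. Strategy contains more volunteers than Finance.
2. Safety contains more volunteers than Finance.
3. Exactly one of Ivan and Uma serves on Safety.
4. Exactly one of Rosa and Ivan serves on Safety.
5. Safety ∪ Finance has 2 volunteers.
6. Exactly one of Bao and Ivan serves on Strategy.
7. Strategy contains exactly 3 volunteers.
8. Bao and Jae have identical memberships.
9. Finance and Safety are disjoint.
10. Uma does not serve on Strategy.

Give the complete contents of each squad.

Safety = {Rosa, Uma}; Finance = {}; Strategy = {Bao, Jae, Rosa}

From (10): Uma ∉ Strategy.
Suppose Rosa ∉ Safety: no assignment then satisfies all the clues, so Rosa ∈ Safety.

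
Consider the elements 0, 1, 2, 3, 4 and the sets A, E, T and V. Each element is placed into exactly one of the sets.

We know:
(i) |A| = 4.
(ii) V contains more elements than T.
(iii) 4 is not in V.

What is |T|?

0

From (iii): 4 ∉ V.
Suppose 0 ∈ E: no assignment then satisfies all the clues, so 0 ∉ E.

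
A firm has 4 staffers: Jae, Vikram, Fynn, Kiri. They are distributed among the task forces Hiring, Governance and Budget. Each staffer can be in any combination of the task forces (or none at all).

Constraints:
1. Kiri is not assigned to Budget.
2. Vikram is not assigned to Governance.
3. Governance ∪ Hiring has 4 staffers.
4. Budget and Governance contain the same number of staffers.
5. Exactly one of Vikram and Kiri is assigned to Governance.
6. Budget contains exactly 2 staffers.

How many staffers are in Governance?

2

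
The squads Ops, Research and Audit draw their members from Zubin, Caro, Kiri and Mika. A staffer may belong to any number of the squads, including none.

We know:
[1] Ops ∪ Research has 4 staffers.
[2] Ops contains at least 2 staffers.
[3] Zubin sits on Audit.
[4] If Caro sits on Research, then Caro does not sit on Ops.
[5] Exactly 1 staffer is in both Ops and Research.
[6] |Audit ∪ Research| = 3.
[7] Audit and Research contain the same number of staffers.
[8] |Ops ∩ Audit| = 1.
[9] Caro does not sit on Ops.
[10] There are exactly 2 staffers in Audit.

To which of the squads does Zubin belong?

Zubin: Audit, Ops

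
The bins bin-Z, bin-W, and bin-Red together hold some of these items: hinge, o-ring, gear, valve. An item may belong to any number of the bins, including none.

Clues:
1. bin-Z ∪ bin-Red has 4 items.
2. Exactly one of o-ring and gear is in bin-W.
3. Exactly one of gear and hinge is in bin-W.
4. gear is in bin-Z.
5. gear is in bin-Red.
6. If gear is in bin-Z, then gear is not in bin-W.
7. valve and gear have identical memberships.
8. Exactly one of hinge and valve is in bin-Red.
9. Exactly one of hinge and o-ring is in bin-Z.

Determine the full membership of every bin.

bin-Z = {gear, hinge, valve}; bin-W = {hinge, o-ring}; bin-Red = {gear, o-ring, valve}

From (4): gear ∈ bin-Z.
From (5): gear ∈ bin-Red.
(6): gear ∉ bin-W.
(7): valve matches gear: valve ∈ bin-Z.
(7): valve matches gear: valve ∉ bin-W.
(7): valve matches gear: valve ∈ bin-Red.
(8) (exactly one): hinge ∉ bin-Red.
(2) (exactly one): o-ring ∈ bin-W.
(3) (exactly one): hinge ∈ bin-W.
Suppose hinge ∉ bin-Z: no assignment then satisfies all the clues, so hinge ∈ bin-Z.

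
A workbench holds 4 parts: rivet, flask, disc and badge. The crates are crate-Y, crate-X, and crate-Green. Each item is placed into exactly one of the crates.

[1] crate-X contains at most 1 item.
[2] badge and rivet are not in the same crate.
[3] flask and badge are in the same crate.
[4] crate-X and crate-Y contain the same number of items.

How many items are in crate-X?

1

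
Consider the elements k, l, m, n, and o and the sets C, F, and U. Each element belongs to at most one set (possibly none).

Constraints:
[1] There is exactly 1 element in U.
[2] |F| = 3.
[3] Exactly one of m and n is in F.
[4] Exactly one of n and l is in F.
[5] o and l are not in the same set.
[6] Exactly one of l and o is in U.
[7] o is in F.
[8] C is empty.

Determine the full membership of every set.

C = {}; F = {k, n, o}; U = {l}

From (7): o ∈ F.
(5): l ∉ F.
(6) (exactly one): l ∈ U.
(8): C already has 0, so the rest are out.
(1): U already has 1, so the rest are out.
(4) (exactly one): n ∈ F.
(3) (exactly one): m ∉ F.
(2): only 3 candidates remain for F, so all are in.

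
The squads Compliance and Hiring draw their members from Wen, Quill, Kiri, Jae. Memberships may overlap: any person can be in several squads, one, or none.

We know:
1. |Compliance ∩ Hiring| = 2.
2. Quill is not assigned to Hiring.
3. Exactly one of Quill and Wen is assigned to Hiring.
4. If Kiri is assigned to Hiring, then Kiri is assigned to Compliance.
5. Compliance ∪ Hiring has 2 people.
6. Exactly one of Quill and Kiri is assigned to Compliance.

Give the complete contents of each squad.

From (2): Quill ∉ Hiring.
(3) (exactly one): Wen ∈ Hiring.
Suppose Wen ∉ Compliance: no assignment then satisfies all the clues, so Wen ∈ Compliance.

Compliance = {Kiri, Wen}; Hiring = {Kiri, Wen}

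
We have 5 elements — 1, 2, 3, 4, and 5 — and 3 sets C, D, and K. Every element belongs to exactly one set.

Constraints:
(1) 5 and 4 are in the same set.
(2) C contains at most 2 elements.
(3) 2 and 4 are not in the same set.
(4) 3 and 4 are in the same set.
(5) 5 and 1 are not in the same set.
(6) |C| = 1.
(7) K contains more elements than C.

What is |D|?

1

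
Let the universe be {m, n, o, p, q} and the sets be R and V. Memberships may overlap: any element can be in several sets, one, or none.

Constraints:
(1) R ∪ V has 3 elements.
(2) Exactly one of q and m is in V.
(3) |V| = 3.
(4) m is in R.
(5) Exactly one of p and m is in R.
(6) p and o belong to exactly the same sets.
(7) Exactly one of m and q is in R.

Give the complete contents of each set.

From (4): m ∈ R.
(5) (exactly one): p ∉ R.
(6): o matches p: o ∉ R.
(7) (exactly one): q ∉ R.
Suppose m ∉ V: no assignment then satisfies all the clues, so m ∈ V.

R = {m}; V = {m, o, p}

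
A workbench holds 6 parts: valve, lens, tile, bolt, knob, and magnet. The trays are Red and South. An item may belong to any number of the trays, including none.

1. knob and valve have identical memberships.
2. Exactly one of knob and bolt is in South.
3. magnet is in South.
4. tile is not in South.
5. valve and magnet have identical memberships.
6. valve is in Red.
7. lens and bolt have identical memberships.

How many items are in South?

From (3): magnet ∈ South.
From (4): tile ∉ South.
From (6): valve ∈ Red.
(1): knob matches valve: knob ∈ Red.
(5): magnet matches valve: magnet ∈ Red.
(5): valve matches magnet: valve ∈ South.
(1): knob matches valve: knob ∈ South.
(2) (exactly one): bolt ∉ South.
(7): lens matches bolt: lens ∉ South.

3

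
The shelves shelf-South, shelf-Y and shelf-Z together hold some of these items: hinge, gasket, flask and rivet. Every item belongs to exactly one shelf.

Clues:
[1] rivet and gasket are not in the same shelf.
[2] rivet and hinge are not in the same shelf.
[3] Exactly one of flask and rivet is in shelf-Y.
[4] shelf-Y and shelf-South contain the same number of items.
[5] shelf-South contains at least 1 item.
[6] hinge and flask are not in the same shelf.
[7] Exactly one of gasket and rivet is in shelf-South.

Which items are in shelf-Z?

shelf-Z = {gasket, hinge}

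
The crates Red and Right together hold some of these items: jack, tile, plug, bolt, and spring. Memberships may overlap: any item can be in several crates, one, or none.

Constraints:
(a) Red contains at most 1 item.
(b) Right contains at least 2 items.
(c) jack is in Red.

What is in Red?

Red = {jack}

From (c): jack ∈ Red.
(a): Red already has 1, so the rest are out.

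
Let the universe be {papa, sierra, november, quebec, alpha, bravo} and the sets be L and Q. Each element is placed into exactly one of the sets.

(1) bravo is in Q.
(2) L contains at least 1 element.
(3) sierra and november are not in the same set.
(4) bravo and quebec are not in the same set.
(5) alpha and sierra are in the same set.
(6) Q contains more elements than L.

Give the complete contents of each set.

L = {november, quebec}; Q = {alpha, bravo, papa, sierra}

From (1): bravo ∈ Q.
(4): quebec ∉ Q.
Only one set left: quebec ∈ L.
Suppose papa ∈ L: no assignment then satisfies all the clues, so papa ∉ L.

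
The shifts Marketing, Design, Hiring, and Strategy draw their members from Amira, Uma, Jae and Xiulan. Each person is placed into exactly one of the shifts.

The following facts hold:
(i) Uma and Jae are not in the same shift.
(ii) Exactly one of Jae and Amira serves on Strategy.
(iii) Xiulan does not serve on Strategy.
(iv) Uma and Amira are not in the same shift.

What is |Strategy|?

1

From (iii): Xiulan ∉ Strategy.
Suppose Uma ∈ Strategy: no assignment then satisfies all the clues, so Uma ∉ Strategy.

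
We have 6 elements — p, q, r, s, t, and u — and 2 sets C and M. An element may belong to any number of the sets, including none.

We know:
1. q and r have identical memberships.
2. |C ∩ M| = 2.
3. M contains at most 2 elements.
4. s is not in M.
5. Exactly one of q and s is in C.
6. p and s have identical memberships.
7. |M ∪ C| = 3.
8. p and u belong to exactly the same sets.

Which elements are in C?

C = {q, r, t}

From (4): s ∉ M.
(6): p matches s: p ∉ M.
(8): u matches p: u ∉ M.
Suppose p ∈ C: no assignment then satisfies all the clues, so p ∉ C.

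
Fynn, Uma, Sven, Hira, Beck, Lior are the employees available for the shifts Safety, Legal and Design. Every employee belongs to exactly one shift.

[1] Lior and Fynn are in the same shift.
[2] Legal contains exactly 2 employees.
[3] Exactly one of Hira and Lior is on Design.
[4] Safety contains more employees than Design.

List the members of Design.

Design = {Hira}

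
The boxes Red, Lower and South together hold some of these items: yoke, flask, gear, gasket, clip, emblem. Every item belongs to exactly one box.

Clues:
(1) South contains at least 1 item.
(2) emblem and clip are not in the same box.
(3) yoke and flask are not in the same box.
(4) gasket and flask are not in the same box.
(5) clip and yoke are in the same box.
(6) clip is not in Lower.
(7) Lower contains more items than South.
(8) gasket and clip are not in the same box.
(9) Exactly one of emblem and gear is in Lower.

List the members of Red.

From (6): clip ∉ Lower.
(5): yoke matches clip: yoke ∉ Lower.
Suppose yoke ∉ Red: no assignment then satisfies all the clues, so yoke ∈ Red.

Red = {clip, gear, yoke}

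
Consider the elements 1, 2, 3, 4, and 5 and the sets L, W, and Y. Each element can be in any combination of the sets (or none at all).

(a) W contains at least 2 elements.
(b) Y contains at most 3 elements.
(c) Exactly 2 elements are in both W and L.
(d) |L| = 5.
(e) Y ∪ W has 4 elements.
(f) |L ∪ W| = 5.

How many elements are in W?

2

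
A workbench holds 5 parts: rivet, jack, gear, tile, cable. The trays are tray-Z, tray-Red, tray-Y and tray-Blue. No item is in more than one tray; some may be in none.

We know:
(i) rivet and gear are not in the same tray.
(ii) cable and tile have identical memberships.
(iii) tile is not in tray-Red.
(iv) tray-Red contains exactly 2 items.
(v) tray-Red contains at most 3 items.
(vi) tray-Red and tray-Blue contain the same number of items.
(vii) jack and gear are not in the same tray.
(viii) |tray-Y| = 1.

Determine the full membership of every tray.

From (iii): tile ∉ tray-Red.
(ii): cable matches tile: cable ∉ tray-Red.
Suppose rivet ∈ tray-Z: no assignment then satisfies all the clues, so rivet ∉ tray-Z.

tray-Z = {}; tray-Red = {jack, rivet}; tray-Y = {gear}; tray-Blue = {cable, tile}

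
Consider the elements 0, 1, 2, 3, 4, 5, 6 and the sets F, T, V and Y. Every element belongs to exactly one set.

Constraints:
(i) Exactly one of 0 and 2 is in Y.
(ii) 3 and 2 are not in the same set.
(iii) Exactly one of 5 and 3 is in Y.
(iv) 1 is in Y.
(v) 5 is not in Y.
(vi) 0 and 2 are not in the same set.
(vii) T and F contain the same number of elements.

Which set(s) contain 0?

From (iv): 1 ∈ Y.
From (v): 5 ∉ Y.
(iii) (exactly one): 3 ∈ Y.
(ii): 2 ∉ Y.
(i) (exactly one): 0 ∈ Y.

0: Y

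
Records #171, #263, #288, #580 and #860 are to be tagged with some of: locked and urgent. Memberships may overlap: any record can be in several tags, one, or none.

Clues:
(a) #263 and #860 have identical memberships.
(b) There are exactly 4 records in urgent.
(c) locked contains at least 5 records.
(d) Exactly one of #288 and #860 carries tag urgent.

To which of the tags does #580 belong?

#580: locked, urgent

(c): only 5 candidates remain for locked, so all are in.
Suppose #580 ∉ urgent: no assignment then satisfies all the clues, so #580 ∈ urgent.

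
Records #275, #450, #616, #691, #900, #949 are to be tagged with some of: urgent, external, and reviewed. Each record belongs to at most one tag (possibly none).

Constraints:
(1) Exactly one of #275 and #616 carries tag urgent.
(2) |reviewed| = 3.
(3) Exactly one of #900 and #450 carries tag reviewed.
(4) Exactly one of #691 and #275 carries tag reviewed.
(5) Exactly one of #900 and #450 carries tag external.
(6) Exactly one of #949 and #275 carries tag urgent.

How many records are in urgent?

1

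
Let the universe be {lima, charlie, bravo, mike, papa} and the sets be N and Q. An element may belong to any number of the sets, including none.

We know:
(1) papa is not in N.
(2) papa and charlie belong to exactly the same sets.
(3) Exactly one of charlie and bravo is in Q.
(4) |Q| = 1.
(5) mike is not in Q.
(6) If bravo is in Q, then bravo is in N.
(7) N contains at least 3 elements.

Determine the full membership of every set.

N = {bravo, lima, mike}; Q = {bravo}

From (1): papa ∉ N.
From (5): mike ∉ Q.
(2): charlie matches papa: charlie ∉ N.
(7): only 3 candidates remain for N, so all are in.
Suppose lima ∈ Q: no assignment then satisfies all the clues, so lima ∉ Q.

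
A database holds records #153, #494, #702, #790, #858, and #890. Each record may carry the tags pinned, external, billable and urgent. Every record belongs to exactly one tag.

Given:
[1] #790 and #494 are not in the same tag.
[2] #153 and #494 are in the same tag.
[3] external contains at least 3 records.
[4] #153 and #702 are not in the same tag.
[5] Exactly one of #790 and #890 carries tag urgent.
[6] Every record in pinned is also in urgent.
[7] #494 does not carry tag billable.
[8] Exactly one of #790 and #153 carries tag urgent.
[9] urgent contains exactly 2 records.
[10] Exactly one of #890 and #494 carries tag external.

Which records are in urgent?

From (7): #494 ∉ billable.
(2): #153 matches #494: #153 ∉ billable.
Suppose #153 ∈ urgent: no assignment then satisfies all the clues, so #153 ∉ urgent.

urgent = {#702, #790}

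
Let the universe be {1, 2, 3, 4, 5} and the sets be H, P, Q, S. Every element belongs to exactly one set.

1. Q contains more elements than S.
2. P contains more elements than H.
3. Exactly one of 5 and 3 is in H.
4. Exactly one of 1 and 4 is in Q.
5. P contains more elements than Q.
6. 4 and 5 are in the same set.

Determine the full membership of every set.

H = {3}; P = {2, 4, 5}; Q = {1}; S = {}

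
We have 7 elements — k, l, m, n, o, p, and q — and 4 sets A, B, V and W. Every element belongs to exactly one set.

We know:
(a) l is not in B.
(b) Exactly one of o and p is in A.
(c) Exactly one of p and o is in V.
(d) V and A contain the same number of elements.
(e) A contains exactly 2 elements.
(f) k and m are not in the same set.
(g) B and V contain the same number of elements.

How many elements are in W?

1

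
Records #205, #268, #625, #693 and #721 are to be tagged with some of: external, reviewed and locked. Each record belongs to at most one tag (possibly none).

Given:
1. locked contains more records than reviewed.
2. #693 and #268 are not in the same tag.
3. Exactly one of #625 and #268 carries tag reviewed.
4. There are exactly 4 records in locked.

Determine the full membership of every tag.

external = {}; reviewed = {#268}; locked = {#205, #625, #693, #721}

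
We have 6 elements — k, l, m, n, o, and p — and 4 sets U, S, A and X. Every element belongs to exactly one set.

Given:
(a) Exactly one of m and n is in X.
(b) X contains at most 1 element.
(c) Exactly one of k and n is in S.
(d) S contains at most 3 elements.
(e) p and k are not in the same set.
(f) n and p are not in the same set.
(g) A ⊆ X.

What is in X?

X = {n}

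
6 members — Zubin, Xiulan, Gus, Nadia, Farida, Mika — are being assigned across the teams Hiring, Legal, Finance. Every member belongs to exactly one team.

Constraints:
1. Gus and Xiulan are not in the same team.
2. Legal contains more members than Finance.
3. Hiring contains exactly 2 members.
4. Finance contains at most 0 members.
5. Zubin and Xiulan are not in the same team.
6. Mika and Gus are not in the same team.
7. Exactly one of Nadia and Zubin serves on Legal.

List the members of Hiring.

Hiring = {Gus, Zubin}

(4): Finance already has 0, so the rest are out.
Suppose Zubin ∉ Hiring: no assignment then satisfies all the clues, so Zubin ∈ Hiring.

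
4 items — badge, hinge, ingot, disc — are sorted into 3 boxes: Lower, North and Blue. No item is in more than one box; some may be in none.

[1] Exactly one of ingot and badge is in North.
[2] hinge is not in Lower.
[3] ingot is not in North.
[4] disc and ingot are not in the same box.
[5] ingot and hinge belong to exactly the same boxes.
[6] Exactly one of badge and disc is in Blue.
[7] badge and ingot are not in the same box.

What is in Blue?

From (2): hinge ∉ Lower.
From (3): ingot ∉ North.
(1) (exactly one): badge ∈ North.
(5): ingot matches hinge: ingot ∉ Lower.
(5): hinge matches ingot: hinge ∉ North.
(6) (exactly one): disc ∈ Blue.
(4): ingot ∉ Blue.
(5): hinge matches ingot: hinge ∉ Blue.

Blue = {disc}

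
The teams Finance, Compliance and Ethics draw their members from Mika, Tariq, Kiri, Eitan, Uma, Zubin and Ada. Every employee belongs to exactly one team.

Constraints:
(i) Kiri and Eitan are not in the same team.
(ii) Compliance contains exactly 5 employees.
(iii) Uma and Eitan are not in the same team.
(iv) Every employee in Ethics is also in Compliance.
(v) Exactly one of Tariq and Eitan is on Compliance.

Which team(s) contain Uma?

Uma: Compliance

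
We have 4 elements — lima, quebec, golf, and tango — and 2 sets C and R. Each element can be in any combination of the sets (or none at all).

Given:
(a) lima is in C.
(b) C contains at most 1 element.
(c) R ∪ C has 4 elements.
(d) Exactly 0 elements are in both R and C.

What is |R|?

3

From (a): lima ∈ C.
(b): C already has 1, so the rest are out.
Suppose lima ∈ R: no assignment then satisfies all the clues, so lima ∉ R.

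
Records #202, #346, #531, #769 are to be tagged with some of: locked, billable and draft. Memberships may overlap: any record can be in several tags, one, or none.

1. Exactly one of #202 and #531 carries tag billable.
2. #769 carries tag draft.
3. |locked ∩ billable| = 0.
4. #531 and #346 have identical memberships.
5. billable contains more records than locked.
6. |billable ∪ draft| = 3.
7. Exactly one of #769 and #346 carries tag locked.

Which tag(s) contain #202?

From (2): #769 ∈ draft.
Suppose #202 ∈ locked: no assignment then satisfies all the clues, so #202 ∉ locked.

#202: none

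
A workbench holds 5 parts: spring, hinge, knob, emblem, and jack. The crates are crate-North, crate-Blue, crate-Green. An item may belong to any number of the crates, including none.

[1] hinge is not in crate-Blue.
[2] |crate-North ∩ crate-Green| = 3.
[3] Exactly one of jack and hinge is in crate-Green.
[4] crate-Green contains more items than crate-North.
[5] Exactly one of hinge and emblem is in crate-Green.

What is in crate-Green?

crate-Green = {emblem, jack, knob, spring}

From (1): hinge ∉ crate-Blue.
Suppose spring ∉ crate-Green: no assignment then satisfies all the clues, so spring ∈ crate-Green.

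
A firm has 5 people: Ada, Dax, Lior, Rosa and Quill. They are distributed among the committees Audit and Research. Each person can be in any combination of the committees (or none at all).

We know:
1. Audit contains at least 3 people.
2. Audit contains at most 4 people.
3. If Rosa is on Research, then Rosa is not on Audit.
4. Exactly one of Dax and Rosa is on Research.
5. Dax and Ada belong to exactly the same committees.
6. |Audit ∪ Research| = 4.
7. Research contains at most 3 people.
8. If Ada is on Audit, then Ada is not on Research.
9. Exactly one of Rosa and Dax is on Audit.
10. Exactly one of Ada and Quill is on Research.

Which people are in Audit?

Audit = {Ada, Dax, Quill}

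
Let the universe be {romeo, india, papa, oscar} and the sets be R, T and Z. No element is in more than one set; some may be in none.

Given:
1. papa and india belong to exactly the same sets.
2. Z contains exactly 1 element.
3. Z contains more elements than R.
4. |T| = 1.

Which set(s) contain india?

india: none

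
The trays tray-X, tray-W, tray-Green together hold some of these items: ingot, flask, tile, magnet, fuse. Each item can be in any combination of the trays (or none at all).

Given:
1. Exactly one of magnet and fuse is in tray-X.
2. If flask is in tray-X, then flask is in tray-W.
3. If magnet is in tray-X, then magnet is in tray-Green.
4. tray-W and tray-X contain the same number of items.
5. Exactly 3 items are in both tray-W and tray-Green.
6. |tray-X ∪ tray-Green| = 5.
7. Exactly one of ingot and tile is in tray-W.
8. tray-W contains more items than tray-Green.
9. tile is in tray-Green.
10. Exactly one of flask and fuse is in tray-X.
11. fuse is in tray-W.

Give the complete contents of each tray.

tray-X = {flask, ingot, magnet, tile}; tray-W = {flask, fuse, magnet, tile}; tray-Green = {fuse, magnet, tile}

From (9): tile ∈ tray-Green.
From (11): fuse ∈ tray-W.
Suppose ingot ∉ tray-X: no assignment then satisfies all the clues, so ingot ∈ tray-X.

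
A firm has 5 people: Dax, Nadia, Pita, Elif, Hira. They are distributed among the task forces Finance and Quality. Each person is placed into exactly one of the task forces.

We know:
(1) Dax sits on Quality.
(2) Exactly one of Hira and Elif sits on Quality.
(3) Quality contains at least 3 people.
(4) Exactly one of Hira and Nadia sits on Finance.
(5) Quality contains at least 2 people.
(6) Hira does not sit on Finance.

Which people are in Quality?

From (1): Dax ∈ Quality.
From (6): Hira ∉ Finance.
(4) (exactly one): Nadia ∈ Finance.
Only one task force left: Hira ∈ Quality.
(2) (exactly one): Elif ∉ Quality.
(3): only 3 candidates remain for Quality, so all are in.
Only one task force left: Elif ∈ Finance.

Quality = {Dax, Hira, Pita}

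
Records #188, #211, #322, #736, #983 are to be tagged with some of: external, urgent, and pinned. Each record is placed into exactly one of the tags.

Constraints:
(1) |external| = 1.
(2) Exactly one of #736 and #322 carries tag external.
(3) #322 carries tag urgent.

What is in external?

From (3): #322 ∈ urgent.
(2) (exactly one): #736 ∈ external.
(1): external already has 1, so the rest are out.

external = {#736}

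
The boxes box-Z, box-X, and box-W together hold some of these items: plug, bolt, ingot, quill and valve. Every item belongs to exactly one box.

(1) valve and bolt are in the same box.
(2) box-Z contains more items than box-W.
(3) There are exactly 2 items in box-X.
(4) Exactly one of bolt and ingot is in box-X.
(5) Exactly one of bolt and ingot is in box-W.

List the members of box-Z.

box-Z = {plug, quill}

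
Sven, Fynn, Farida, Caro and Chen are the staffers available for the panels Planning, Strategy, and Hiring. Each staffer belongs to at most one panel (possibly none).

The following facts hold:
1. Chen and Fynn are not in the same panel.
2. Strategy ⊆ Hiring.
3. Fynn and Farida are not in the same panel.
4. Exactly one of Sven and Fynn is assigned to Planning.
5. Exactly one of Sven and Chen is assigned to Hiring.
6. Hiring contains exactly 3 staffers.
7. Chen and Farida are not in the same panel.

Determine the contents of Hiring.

Hiring = {Caro, Farida, Sven}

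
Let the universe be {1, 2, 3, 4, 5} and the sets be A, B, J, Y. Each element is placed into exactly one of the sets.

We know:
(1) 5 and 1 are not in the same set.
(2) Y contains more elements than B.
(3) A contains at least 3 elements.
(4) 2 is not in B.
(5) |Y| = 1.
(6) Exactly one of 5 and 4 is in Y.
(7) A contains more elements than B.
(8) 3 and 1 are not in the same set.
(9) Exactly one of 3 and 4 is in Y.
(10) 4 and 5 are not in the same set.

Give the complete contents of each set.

From (4): 2 ∉ B.
Suppose 1 ∈ A: no assignment then satisfies all the clues, so 1 ∉ A.

A = {2, 3, 5}; B = {}; J = {1}; Y = {4}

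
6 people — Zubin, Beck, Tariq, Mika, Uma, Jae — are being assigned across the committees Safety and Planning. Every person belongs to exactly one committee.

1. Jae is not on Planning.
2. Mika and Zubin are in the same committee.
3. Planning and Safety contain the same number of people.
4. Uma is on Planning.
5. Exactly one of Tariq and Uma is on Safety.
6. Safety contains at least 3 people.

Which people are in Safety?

Safety = {Beck, Jae, Tariq}

From (1): Jae ∉ Planning.
From (4): Uma ∈ Planning.
(5) (exactly one): Tariq ∈ Safety.
Only one committee left: Jae ∈ Safety.
Suppose Zubin ∈ Safety: no assignment then satisfies all the clues, so Zubin ∉ Safety.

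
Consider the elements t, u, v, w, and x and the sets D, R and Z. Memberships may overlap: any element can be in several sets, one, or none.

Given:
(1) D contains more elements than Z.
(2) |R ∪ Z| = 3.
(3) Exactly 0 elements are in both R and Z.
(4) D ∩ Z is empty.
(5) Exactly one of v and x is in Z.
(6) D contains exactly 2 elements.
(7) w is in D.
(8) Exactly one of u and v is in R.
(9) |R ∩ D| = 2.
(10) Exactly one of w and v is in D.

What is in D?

D = {u, w}

From (7): w ∈ D.
(4) (disjoint): w ∉ Z.
(10) (exactly one): v ∉ D.
Suppose t ∈ D: no assignment then satisfies all the clues, so t ∉ D.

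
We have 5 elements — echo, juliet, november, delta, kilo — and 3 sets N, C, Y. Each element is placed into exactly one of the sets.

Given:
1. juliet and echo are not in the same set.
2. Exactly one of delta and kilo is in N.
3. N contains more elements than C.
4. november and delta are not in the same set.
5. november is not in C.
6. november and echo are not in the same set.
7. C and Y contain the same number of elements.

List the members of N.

From (5): november ∉ C.
Suppose echo ∈ N: no assignment then satisfies all the clues, so echo ∉ N.

N = {juliet, kilo, november}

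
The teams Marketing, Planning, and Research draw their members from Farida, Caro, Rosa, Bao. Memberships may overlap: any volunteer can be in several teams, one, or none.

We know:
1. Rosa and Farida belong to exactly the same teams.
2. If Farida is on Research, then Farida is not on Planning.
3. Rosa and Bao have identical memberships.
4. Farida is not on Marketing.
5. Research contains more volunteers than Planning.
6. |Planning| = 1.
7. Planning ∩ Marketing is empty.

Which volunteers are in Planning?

Planning = {Caro}

From (4): Farida ∉ Marketing.
(1): Rosa matches Farida: Rosa ∉ Marketing.
(3): Bao matches Rosa: Bao ∉ Marketing.
Suppose Farida ∈ Planning: no assignment then satisfies all the clues, so Farida ∉ Planning.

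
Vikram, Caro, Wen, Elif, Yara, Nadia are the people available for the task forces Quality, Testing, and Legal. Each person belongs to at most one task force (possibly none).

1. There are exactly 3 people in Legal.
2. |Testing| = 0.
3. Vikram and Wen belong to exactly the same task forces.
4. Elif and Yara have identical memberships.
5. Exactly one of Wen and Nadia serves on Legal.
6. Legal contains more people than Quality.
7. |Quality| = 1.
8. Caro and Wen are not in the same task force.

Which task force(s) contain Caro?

Caro: Quality

(2): Testing already has 0, so the rest are out.
Suppose Caro ∉ Quality: no assignment then satisfies all the clues, so Caro ∈ Quality.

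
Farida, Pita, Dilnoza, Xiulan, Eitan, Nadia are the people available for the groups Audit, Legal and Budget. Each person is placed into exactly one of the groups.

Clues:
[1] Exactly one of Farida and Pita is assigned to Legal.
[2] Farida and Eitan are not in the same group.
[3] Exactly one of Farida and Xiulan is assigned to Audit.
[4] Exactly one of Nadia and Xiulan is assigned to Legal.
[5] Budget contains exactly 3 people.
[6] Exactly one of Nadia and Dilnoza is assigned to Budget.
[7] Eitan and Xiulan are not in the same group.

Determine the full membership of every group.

Audit = {Xiulan}; Legal = {Farida, Nadia}; Budget = {Dilnoza, Eitan, Pita}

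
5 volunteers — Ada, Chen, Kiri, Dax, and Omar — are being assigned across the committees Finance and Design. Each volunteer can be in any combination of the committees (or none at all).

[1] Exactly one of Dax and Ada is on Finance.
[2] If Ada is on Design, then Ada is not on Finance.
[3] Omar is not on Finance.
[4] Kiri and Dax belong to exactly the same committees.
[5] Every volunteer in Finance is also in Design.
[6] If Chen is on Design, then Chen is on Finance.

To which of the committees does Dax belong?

Dax: Design, Finance

From (3): Omar ∉ Finance.
Suppose Dax ∉ Finance: no assignment then satisfies all the clues, so Dax ∈ Finance.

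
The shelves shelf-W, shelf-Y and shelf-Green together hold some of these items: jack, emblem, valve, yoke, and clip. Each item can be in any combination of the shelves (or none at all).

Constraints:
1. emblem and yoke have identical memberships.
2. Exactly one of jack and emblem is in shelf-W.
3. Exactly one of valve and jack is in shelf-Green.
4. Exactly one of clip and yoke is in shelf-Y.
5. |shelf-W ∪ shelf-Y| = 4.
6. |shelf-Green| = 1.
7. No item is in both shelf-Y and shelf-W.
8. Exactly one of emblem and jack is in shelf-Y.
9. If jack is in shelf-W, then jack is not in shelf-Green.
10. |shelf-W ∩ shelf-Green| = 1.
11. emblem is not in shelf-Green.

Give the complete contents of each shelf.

shelf-W = {jack, valve}; shelf-Y = {emblem, yoke}; shelf-Green = {valve}

From (11): emblem ∉ shelf-Green.
(1): yoke matches emblem: yoke ∉ shelf-Green.
Suppose jack ∉ shelf-W: no assignment then satisfies all the clues, so jack ∈ shelf-W.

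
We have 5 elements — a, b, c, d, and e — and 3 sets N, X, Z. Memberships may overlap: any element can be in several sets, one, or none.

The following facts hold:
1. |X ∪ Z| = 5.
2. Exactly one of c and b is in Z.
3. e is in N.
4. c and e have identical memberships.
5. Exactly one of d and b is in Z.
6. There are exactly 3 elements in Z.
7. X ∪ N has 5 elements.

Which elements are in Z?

Z = {c, d, e}

From (3): e ∈ N.
(4): c matches e: c ∈ N.
Suppose a ∈ Z: no assignment then satisfies all the clues, so a ∉ Z.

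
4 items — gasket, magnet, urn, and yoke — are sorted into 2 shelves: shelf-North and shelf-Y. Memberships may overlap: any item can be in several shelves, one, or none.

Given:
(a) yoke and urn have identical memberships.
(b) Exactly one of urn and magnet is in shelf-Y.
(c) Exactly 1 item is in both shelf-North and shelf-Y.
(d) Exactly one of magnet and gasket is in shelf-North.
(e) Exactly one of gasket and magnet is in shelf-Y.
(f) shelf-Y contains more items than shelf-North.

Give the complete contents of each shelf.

shelf-North = {gasket}; shelf-Y = {gasket, urn, yoke}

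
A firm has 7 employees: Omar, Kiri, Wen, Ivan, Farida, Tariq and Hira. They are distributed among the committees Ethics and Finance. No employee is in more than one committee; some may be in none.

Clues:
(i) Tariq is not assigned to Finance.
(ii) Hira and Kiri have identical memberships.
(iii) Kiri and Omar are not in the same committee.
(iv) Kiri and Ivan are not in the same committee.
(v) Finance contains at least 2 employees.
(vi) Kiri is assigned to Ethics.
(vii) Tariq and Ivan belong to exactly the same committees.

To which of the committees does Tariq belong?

From (i): Tariq ∉ Finance.
From (vi): Kiri ∈ Ethics.
(ii): Hira matches Kiri: Hira ∈ Ethics.
(iii): Omar ∉ Ethics.
(iv): Ivan ∉ Ethics.
(vii): Tariq matches Ivan: Tariq ∉ Ethics.
(vii): Ivan matches Tariq: Ivan ∉ Finance.

Tariq: none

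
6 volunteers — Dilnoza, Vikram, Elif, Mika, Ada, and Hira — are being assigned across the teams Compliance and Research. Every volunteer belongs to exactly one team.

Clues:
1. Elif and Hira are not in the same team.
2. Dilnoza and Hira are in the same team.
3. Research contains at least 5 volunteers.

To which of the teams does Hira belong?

Hira: Research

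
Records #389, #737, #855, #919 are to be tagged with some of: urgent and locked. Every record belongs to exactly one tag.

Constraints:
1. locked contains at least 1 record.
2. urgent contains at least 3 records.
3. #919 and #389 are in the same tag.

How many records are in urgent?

3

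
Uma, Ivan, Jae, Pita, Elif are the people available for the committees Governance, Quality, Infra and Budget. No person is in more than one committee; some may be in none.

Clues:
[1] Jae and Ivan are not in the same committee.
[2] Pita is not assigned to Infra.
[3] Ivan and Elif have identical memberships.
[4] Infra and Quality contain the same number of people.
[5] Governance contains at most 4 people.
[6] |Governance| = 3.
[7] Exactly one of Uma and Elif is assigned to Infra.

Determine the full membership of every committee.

From (2): Pita ∉ Infra.
Suppose Uma ∈ Governance: no assignment then satisfies all the clues, so Uma ∉ Governance.

Governance = {Elif, Ivan, Pita}; Quality = {Jae}; Infra = {Uma}; Budget = {}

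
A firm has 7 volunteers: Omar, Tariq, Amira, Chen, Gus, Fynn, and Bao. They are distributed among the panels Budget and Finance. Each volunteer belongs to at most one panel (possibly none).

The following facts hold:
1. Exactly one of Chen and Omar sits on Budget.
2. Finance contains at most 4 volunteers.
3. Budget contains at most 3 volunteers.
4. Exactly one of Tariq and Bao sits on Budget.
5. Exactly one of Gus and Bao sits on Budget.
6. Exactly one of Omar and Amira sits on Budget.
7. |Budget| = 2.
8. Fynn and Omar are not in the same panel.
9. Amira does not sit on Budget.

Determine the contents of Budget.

Budget = {Bao, Omar}

From (9): Amira ∉ Budget.
(6) (exactly one): Omar ∈ Budget.
(8): Fynn ∉ Budget.
(1) (exactly one): Chen ∉ Budget.
Suppose Tariq ∈ Budget: no assignment then satisfies all the clues, so Tariq ∉ Budget.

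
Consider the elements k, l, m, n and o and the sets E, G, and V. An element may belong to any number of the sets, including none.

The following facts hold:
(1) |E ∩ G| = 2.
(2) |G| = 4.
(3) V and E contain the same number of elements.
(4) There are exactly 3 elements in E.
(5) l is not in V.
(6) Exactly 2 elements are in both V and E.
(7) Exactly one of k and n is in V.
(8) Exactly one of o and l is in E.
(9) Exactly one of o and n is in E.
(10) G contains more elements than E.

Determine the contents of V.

V = {m, n, o}

From (5): l ∉ V.
Suppose k ∈ V: no assignment then satisfies all the clues, so k ∉ V.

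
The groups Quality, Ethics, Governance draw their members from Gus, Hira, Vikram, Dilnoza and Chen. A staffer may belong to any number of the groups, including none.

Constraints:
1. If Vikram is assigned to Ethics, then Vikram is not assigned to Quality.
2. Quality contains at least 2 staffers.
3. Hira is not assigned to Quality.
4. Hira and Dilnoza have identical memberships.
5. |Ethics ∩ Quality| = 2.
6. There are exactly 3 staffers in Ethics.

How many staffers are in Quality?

2

From (3): Hira ∉ Quality.
(4): Dilnoza matches Hira: Dilnoza ∉ Quality.
Suppose Gus ∉ Quality: no assignment then satisfies all the clues, so Gus ∈ Quality.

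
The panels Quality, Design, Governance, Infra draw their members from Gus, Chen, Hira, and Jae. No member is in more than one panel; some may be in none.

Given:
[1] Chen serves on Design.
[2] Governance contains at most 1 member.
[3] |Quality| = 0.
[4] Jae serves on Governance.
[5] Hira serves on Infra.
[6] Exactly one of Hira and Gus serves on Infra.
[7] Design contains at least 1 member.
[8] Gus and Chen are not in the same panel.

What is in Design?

From (1): Chen ∈ Design.
From (4): Jae ∈ Governance.
From (5): Hira ∈ Infra.
(2): Governance already has 1, so the rest are out.
(3): Quality already has 0, so the rest are out.
(6) (exactly one): Gus ∉ Infra.
(8): Gus ∉ Design.

Design = {Chen}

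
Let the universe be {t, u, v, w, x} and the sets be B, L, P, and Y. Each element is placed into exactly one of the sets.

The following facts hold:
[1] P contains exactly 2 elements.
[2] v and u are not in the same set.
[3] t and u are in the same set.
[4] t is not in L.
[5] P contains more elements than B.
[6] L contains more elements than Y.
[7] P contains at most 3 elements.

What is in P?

P = {t, u}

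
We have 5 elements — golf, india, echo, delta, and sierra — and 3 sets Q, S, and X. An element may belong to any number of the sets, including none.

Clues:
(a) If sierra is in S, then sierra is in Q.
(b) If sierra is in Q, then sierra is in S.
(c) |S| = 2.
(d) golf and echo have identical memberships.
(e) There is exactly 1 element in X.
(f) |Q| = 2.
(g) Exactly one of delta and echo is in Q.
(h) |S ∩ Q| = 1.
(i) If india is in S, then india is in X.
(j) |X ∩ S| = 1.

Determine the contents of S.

S = {india, sierra}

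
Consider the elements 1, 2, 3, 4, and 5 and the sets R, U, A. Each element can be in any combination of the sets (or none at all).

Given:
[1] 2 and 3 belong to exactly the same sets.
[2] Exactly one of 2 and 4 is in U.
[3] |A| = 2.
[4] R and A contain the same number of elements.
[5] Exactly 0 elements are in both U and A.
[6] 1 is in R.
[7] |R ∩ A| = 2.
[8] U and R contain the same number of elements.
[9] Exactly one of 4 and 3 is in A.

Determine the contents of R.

R = {1, 4}

From (6): 1 ∈ R.
Suppose 2 ∈ R: no assignment then satisfies all the clues, so 2 ∉ R.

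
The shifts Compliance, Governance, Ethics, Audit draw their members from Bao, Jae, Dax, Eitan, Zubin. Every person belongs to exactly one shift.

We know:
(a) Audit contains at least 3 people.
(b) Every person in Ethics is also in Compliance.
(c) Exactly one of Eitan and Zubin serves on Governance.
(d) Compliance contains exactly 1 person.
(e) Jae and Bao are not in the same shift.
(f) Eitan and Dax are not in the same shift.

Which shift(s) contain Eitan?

Eitan: Governance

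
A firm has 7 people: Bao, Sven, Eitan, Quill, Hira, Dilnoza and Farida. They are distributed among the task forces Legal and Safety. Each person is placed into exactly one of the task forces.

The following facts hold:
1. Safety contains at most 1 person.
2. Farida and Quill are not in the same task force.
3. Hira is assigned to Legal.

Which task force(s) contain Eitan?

Eitan: Legal

From (3): Hira ∈ Legal.
Suppose Eitan ∉ Legal: no assignment then satisfies all the clues, so Eitan ∈ Legal.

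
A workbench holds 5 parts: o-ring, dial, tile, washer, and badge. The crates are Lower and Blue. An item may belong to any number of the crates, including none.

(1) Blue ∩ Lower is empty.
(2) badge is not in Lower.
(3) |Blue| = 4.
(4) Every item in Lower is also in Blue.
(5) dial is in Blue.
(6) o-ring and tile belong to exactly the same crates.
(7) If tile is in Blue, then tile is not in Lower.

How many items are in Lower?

0

From (2): badge ∉ Lower.
From (5): dial ∈ Blue.
(1) (disjoint): dial ∉ Lower.
Suppose o-ring ∈ Lower: no assignment then satisfies all the clues, so o-ring ∉ Lower.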